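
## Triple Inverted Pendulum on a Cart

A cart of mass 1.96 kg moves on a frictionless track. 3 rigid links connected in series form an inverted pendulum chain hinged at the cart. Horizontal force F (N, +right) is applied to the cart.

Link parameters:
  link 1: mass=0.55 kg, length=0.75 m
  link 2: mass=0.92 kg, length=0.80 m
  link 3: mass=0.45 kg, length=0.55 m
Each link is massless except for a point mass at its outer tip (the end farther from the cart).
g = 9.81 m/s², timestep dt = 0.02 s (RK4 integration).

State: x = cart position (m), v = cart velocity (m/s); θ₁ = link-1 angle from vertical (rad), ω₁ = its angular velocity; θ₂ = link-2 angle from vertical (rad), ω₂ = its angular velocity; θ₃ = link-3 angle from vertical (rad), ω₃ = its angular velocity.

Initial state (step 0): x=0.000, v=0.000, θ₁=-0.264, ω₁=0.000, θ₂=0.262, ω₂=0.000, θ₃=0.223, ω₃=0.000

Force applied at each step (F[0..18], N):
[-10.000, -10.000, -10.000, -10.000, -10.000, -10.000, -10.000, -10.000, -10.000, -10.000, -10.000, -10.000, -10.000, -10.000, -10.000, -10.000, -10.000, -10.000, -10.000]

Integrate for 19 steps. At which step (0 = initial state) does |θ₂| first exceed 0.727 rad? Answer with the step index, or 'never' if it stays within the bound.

apply F[0]=-10.000 → step 1: x=-0.001, v=-0.070, θ₁=-0.266, ω₁=-0.162, θ₂=0.265, ω₂=0.282, θ₃=0.223, ω₃=-0.012
apply F[1]=-10.000 → step 2: x=-0.003, v=-0.139, θ₁=-0.270, ω₁=-0.321, θ₂=0.273, ω₂=0.561, θ₃=0.223, ω₃=-0.025
apply F[2]=-10.000 → step 3: x=-0.006, v=-0.210, θ₁=-0.278, ω₁=-0.474, θ₂=0.287, ω₂=0.837, θ₃=0.222, ω₃=-0.040
apply F[3]=-10.000 → step 4: x=-0.011, v=-0.281, θ₁=-0.289, ω₁=-0.617, θ₂=0.307, ω₂=1.108, θ₃=0.221, ω₃=-0.058
apply F[4]=-10.000 → step 5: x=-0.018, v=-0.354, θ₁=-0.303, ω₁=-0.747, θ₂=0.332, ω₂=1.370, θ₃=0.220, ω₃=-0.079
apply F[5]=-10.000 → step 6: x=-0.025, v=-0.428, θ₁=-0.319, ω₁=-0.861, θ₂=0.361, ω₂=1.622, θ₃=0.218, ω₃=-0.100
apply F[6]=-10.000 → step 7: x=-0.035, v=-0.504, θ₁=-0.337, ω₁=-0.955, θ₂=0.396, ω₂=1.863, θ₃=0.216, ω₃=-0.122
apply F[7]=-10.000 → step 8: x=-0.046, v=-0.581, θ₁=-0.357, ω₁=-1.030, θ₂=0.436, ω₂=2.092, θ₃=0.213, ω₃=-0.141
apply F[8]=-10.000 → step 9: x=-0.058, v=-0.660, θ₁=-0.378, ω₁=-1.082, θ₂=0.480, ω₂=2.310, θ₃=0.210, ω₃=-0.156
apply F[9]=-10.000 → step 10: x=-0.072, v=-0.739, θ₁=-0.400, ω₁=-1.111, θ₂=0.528, ω₂=2.517, θ₃=0.207, ω₃=-0.164
apply F[10]=-10.000 → step 11: x=-0.088, v=-0.820, θ₁=-0.423, ω₁=-1.118, θ₂=0.581, ω₂=2.716, θ₃=0.203, ω₃=-0.164
apply F[11]=-10.000 → step 12: x=-0.105, v=-0.900, θ₁=-0.445, ω₁=-1.102, θ₂=0.637, ω₂=2.909, θ₃=0.200, ω₃=-0.154
apply F[12]=-10.000 → step 13: x=-0.124, v=-0.981, θ₁=-0.467, ω₁=-1.063, θ₂=0.697, ω₂=3.099, θ₃=0.197, ω₃=-0.130
apply F[13]=-10.000 → step 14: x=-0.144, v=-1.061, θ₁=-0.487, ω₁=-1.000, θ₂=0.761, ω₂=3.290, θ₃=0.195, ω₃=-0.091
apply F[14]=-10.000 → step 15: x=-0.166, v=-1.140, θ₁=-0.506, ω₁=-0.912, θ₂=0.829, ω₂=3.485, θ₃=0.194, ω₃=-0.034
apply F[15]=-10.000 → step 16: x=-0.190, v=-1.218, θ₁=-0.524, ω₁=-0.798, θ₂=0.900, ω₂=3.686, θ₃=0.194, ω₃=0.045
apply F[16]=-10.000 → step 17: x=-0.215, v=-1.294, θ₁=-0.538, ω₁=-0.656, θ₂=0.976, ω₂=3.899, θ₃=0.196, ω₃=0.149
apply F[17]=-10.000 → step 18: x=-0.241, v=-1.367, θ₁=-0.550, ω₁=-0.482, θ₂=1.056, ω₂=4.127, θ₃=0.200, ω₃=0.284
apply F[18]=-10.000 → step 19: x=-0.269, v=-1.437, θ₁=-0.557, ω₁=-0.272, θ₂=1.141, ω₂=4.374, θ₃=0.207, ω₃=0.456
|θ₂| = 0.761 > 0.727 first at step 14.

Answer: 14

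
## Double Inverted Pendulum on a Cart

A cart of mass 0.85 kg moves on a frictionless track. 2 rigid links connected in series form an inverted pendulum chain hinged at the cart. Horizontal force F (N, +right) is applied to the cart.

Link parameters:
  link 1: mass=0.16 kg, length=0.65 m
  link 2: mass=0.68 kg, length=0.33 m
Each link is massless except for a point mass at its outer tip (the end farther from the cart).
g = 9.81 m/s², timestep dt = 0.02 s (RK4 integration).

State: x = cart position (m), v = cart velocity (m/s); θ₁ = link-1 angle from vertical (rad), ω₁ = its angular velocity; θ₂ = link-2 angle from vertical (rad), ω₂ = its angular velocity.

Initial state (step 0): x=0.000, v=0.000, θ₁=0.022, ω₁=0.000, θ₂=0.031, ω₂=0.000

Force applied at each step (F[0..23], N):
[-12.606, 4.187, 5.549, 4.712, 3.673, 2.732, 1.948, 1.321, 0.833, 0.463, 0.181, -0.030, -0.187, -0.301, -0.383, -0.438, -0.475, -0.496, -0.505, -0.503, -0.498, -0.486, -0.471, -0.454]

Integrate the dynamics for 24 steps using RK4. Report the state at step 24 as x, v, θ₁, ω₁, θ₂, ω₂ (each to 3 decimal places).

Answer: x=0.059, v=0.110, θ₁=-0.010, ω₁=-0.038, θ₂=-0.007, ω₂=-0.047

Derivation:
apply F[0]=-12.606 → step 1: x=-0.003, v=-0.301, θ₁=0.027, ω₁=0.461, θ₂=0.031, ω₂=0.023
apply F[1]=+4.187 → step 2: x=-0.008, v=-0.208, θ₁=0.034, ω₁=0.327, θ₂=0.032, ω₂=0.025
apply F[2]=+5.549 → step 3: x=-0.011, v=-0.085, θ₁=0.039, ω₁=0.155, θ₂=0.032, ω₂=0.009
apply F[3]=+4.712 → step 4: x=-0.012, v=0.018, θ₁=0.041, ω₁=0.020, θ₂=0.032, ω₂=-0.018
apply F[4]=+3.673 → step 5: x=-0.011, v=0.096, θ₁=0.040, ω₁=-0.076, θ₂=0.031, ω₂=-0.046
apply F[5]=+2.732 → step 6: x=-0.008, v=0.153, θ₁=0.038, ω₁=-0.140, θ₂=0.030, ω₂=-0.074
apply F[6]=+1.948 → step 7: x=-0.005, v=0.191, θ₁=0.035, ω₁=-0.179, θ₂=0.028, ω₂=-0.097
apply F[7]=+1.321 → step 8: x=-0.001, v=0.216, θ₁=0.031, ω₁=-0.200, θ₂=0.026, ω₂=-0.115
apply F[8]=+0.833 → step 9: x=0.004, v=0.230, θ₁=0.027, ω₁=-0.207, θ₂=0.024, ω₂=-0.127
apply F[9]=+0.463 → step 10: x=0.009, v=0.236, θ₁=0.023, ω₁=-0.205, θ₂=0.021, ω₂=-0.135
apply F[10]=+0.181 → step 11: x=0.013, v=0.236, θ₁=0.019, ω₁=-0.198, θ₂=0.019, ω₂=-0.139
apply F[11]=-0.030 → step 12: x=0.018, v=0.232, θ₁=0.015, ω₁=-0.186, θ₂=0.016, ω₂=-0.139
apply F[12]=-0.187 → step 13: x=0.023, v=0.225, θ₁=0.012, ω₁=-0.173, θ₂=0.013, ω₂=-0.136
apply F[13]=-0.301 → step 14: x=0.027, v=0.216, θ₁=0.008, ω₁=-0.158, θ₂=0.010, ω₂=-0.131
apply F[14]=-0.383 → step 15: x=0.031, v=0.206, θ₁=0.005, ω₁=-0.143, θ₂=0.008, ω₂=-0.124
apply F[15]=-0.438 → step 16: x=0.035, v=0.195, θ₁=0.003, ω₁=-0.128, θ₂=0.005, ω₂=-0.116
apply F[16]=-0.475 → step 17: x=0.039, v=0.183, θ₁=0.000, ω₁=-0.113, θ₂=0.003, ω₂=-0.107
apply F[17]=-0.496 → step 18: x=0.042, v=0.172, θ₁=-0.002, ω₁=-0.100, θ₂=0.001, ω₂=-0.098
apply F[18]=-0.505 → step 19: x=0.046, v=0.160, θ₁=-0.004, ω₁=-0.087, θ₂=-0.001, ω₂=-0.089
apply F[19]=-0.503 → step 20: x=0.049, v=0.149, θ₁=-0.005, ω₁=-0.075, θ₂=-0.002, ω₂=-0.080
apply F[20]=-0.498 → step 21: x=0.052, v=0.139, θ₁=-0.007, ω₁=-0.064, θ₂=-0.004, ω₂=-0.071
apply F[21]=-0.486 → step 22: x=0.054, v=0.129, θ₁=-0.008, ω₁=-0.055, θ₂=-0.005, ω₂=-0.063
apply F[22]=-0.471 → step 23: x=0.057, v=0.119, θ₁=-0.009, ω₁=-0.046, θ₂=-0.006, ω₂=-0.055
apply F[23]=-0.454 → step 24: x=0.059, v=0.110, θ₁=-0.010, ω₁=-0.038, θ₂=-0.007, ω₂=-0.047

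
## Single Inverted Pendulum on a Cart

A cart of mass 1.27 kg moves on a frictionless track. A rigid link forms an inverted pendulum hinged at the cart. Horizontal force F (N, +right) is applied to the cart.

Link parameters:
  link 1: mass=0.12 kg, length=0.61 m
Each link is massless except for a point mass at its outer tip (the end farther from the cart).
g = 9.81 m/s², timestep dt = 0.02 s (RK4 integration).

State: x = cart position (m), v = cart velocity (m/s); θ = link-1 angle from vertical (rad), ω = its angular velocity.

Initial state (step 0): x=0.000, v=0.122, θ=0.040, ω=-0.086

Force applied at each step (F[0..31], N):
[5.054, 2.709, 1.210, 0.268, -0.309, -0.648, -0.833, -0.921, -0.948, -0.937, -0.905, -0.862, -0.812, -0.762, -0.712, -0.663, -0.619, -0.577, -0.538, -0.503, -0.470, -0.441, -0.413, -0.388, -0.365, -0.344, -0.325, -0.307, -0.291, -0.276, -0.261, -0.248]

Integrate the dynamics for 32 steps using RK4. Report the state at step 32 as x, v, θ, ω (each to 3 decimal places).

Answer: x=0.085, v=0.024, θ=-0.016, ω=0.020

Derivation:
apply F[0]=+5.054 → step 1: x=0.003, v=0.201, θ=0.037, ω=-0.203
apply F[1]=+2.709 → step 2: x=0.008, v=0.243, θ=0.032, ω=-0.260
apply F[2]=+1.210 → step 3: x=0.013, v=0.261, θ=0.027, ω=-0.281
apply F[3]=+0.268 → step 4: x=0.018, v=0.265, θ=0.021, ω=-0.279
apply F[4]=-0.309 → step 5: x=0.023, v=0.260, θ=0.016, ω=-0.265
apply F[5]=-0.648 → step 6: x=0.028, v=0.249, θ=0.011, ω=-0.243
apply F[6]=-0.833 → step 7: x=0.033, v=0.236, θ=0.006, ω=-0.219
apply F[7]=-0.921 → step 8: x=0.038, v=0.222, θ=0.002, ω=-0.194
apply F[8]=-0.948 → step 9: x=0.042, v=0.207, θ=-0.001, ω=-0.169
apply F[9]=-0.937 → step 10: x=0.046, v=0.192, θ=-0.005, ω=-0.146
apply F[10]=-0.905 → step 11: x=0.050, v=0.178, θ=-0.007, ω=-0.125
apply F[11]=-0.862 → step 12: x=0.053, v=0.164, θ=-0.010, ω=-0.105
apply F[12]=-0.812 → step 13: x=0.056, v=0.152, θ=-0.011, ω=-0.088
apply F[13]=-0.762 → step 14: x=0.059, v=0.140, θ=-0.013, ω=-0.073
apply F[14]=-0.712 → step 15: x=0.062, v=0.129, θ=-0.014, ω=-0.059
apply F[15]=-0.663 → step 16: x=0.064, v=0.119, θ=-0.015, ω=-0.047
apply F[16]=-0.619 → step 17: x=0.067, v=0.109, θ=-0.016, ω=-0.037
apply F[17]=-0.577 → step 18: x=0.069, v=0.101, θ=-0.017, ω=-0.028
apply F[18]=-0.538 → step 19: x=0.071, v=0.093, θ=-0.017, ω=-0.020
apply F[19]=-0.503 → step 20: x=0.072, v=0.085, θ=-0.018, ω=-0.013
apply F[20]=-0.470 → step 21: x=0.074, v=0.078, θ=-0.018, ω=-0.008
apply F[21]=-0.441 → step 22: x=0.076, v=0.071, θ=-0.018, ω=-0.003
apply F[22]=-0.413 → step 23: x=0.077, v=0.065, θ=-0.018, ω=0.002
apply F[23]=-0.388 → step 24: x=0.078, v=0.059, θ=-0.018, ω=0.005
apply F[24]=-0.365 → step 25: x=0.079, v=0.054, θ=-0.018, ω=0.008
apply F[25]=-0.344 → step 26: x=0.080, v=0.049, θ=-0.018, ω=0.011
apply F[26]=-0.325 → step 27: x=0.081, v=0.044, θ=-0.017, ω=0.013
apply F[27]=-0.307 → step 28: x=0.082, v=0.040, θ=-0.017, ω=0.015
apply F[28]=-0.291 → step 29: x=0.083, v=0.035, θ=-0.017, ω=0.017
apply F[29]=-0.276 → step 30: x=0.084, v=0.031, θ=-0.017, ω=0.018
apply F[30]=-0.261 → step 31: x=0.084, v=0.027, θ=-0.016, ω=0.019
apply F[31]=-0.248 → step 32: x=0.085, v=0.024, θ=-0.016, ω=0.020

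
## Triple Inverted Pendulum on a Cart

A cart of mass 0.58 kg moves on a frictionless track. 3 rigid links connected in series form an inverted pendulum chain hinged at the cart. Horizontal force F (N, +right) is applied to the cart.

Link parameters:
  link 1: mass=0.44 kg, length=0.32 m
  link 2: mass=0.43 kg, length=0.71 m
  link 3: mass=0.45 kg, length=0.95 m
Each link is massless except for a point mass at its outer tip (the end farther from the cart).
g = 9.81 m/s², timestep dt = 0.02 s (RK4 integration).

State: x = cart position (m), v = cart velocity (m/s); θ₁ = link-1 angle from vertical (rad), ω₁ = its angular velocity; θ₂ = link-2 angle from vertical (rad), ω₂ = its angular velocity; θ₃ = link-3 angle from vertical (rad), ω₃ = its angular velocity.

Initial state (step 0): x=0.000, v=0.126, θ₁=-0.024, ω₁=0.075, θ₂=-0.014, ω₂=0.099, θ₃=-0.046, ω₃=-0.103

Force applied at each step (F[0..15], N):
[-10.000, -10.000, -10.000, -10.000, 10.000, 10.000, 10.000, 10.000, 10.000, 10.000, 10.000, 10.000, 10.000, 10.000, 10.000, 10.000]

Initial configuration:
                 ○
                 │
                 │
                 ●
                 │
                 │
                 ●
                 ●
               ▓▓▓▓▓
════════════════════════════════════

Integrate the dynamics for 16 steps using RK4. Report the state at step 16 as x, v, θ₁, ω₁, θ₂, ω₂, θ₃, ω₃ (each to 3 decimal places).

Answer: x=-0.013, v=1.453, θ₁=1.063, ω₁=4.133, θ₂=-0.293, ω₂=-2.719, θ₃=-0.106, ω₃=-0.226

Derivation:
apply F[0]=-10.000 → step 1: x=-0.001, v=-0.210, θ₁=-0.012, ω₁=1.103, θ₂=-0.012, ω₂=0.115, θ₃=-0.048, ω₃=-0.118
apply F[1]=-10.000 → step 2: x=-0.008, v=-0.555, θ₁=0.021, ω₁=2.198, θ₂=-0.010, ω₂=0.116, θ₃=-0.051, ω₃=-0.132
apply F[2]=-10.000 → step 3: x=-0.023, v=-0.913, θ₁=0.076, ω₁=3.385, θ₂=-0.007, ω₂=0.095, θ₃=-0.053, ω₃=-0.144
apply F[3]=-10.000 → step 4: x=-0.045, v=-1.269, θ₁=0.156, ω₁=4.594, θ₂=-0.006, ω₂=0.076, θ₃=-0.056, ω₃=-0.149
apply F[4]=+10.000 → step 5: x=-0.067, v=-0.980, θ₁=0.241, ω₁=3.983, θ₂=-0.005, ω₂=-0.021, θ₃=-0.060, ω₃=-0.163
apply F[5]=+10.000 → step 6: x=-0.084, v=-0.726, θ₁=0.317, ω₁=3.630, θ₂=-0.007, ω₂=-0.180, θ₃=-0.063, ω₃=-0.179
apply F[6]=+10.000 → step 7: x=-0.097, v=-0.495, θ₁=0.388, ω₁=3.466, θ₂=-0.013, ω₂=-0.387, θ₃=-0.067, ω₃=-0.196
apply F[7]=+10.000 → step 8: x=-0.104, v=-0.280, θ₁=0.457, ω₁=3.432, θ₂=-0.023, ω₂=-0.627, θ₃=-0.071, ω₃=-0.209
apply F[8]=+10.000 → step 9: x=-0.108, v=-0.071, θ₁=0.526, ω₁=3.479, θ₂=-0.038, ω₂=-0.887, θ₃=-0.075, ω₃=-0.219
apply F[9]=+10.000 → step 10: x=-0.107, v=0.136, θ₁=0.596, ω₁=3.572, θ₂=-0.058, ω₂=-1.158, θ₃=-0.080, ω₃=-0.225
apply F[10]=+10.000 → step 11: x=-0.102, v=0.345, θ₁=0.669, ω₁=3.685, θ₂=-0.084, ω₂=-1.432, θ₃=-0.084, ω₃=-0.227
apply F[11]=+10.000 → step 12: x=-0.093, v=0.559, θ₁=0.744, ω₁=3.800, θ₂=-0.115, ω₂=-1.704, θ₃=-0.089, ω₃=-0.225
apply F[12]=+10.000 → step 13: x=-0.080, v=0.777, θ₁=0.821, ω₁=3.906, θ₂=-0.152, ω₂=-1.971, θ₃=-0.093, ω₃=-0.223
apply F[13]=+10.000 → step 14: x=-0.062, v=0.999, θ₁=0.900, ω₁=3.998, θ₂=-0.194, ω₂=-2.229, θ₃=-0.097, ω₃=-0.220
apply F[14]=+10.000 → step 15: x=-0.040, v=1.226, θ₁=0.980, ω₁=4.074, θ₂=-0.241, ω₂=-2.479, θ₃=-0.102, ω₃=-0.220
apply F[15]=+10.000 → step 16: x=-0.013, v=1.453, θ₁=1.063, ω₁=4.133, θ₂=-0.293, ω₂=-2.719, θ₃=-0.106, ω₃=-0.226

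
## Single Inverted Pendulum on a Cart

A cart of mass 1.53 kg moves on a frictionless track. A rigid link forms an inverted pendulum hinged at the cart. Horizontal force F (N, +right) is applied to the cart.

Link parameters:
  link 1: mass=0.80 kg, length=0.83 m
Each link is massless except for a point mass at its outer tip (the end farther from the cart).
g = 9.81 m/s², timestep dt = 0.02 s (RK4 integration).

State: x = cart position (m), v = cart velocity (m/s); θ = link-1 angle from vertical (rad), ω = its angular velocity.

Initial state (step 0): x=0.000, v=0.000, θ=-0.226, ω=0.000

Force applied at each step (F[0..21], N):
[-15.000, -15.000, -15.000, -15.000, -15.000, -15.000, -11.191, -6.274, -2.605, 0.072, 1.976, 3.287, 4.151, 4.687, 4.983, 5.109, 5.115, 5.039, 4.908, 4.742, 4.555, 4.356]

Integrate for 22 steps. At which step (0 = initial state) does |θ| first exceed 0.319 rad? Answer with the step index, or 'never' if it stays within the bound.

Answer: never

Derivation:
apply F[0]=-15.000 → step 1: x=-0.002, v=-0.169, θ=-0.225, ω=0.146
apply F[1]=-15.000 → step 2: x=-0.007, v=-0.339, θ=-0.220, ω=0.293
apply F[2]=-15.000 → step 3: x=-0.015, v=-0.510, θ=-0.213, ω=0.443
apply F[3]=-15.000 → step 4: x=-0.027, v=-0.682, θ=-0.202, ω=0.597
apply F[4]=-15.000 → step 5: x=-0.043, v=-0.856, θ=-0.189, ω=0.757
apply F[5]=-15.000 → step 6: x=-0.061, v=-1.032, θ=-0.172, ω=0.923
apply F[6]=-11.191 → step 7: x=-0.083, v=-1.161, θ=-0.152, ω=1.039
apply F[7]=-6.274 → step 8: x=-0.107, v=-1.229, θ=-0.131, ω=1.087
apply F[8]=-2.605 → step 9: x=-0.132, v=-1.252, θ=-0.110, ω=1.086
apply F[9]=+0.072 → step 10: x=-0.157, v=-1.242, θ=-0.088, ω=1.050
apply F[10]=+1.976 → step 11: x=-0.182, v=-1.209, θ=-0.068, ω=0.992
apply F[11]=+3.287 → step 12: x=-0.205, v=-1.161, θ=-0.049, ω=0.920
apply F[12]=+4.151 → step 13: x=-0.228, v=-1.103, θ=-0.031, ω=0.841
apply F[13]=+4.687 → step 14: x=-0.249, v=-1.040, θ=-0.015, ω=0.759
apply F[14]=+4.983 → step 15: x=-0.269, v=-0.974, θ=-0.001, ω=0.678
apply F[15]=+5.109 → step 16: x=-0.288, v=-0.907, θ=0.012, ω=0.600
apply F[16]=+5.115 → step 17: x=-0.306, v=-0.842, θ=0.023, ω=0.525
apply F[17]=+5.039 → step 18: x=-0.322, v=-0.779, θ=0.033, ω=0.456
apply F[18]=+4.908 → step 19: x=-0.337, v=-0.719, θ=0.042, ω=0.393
apply F[19]=+4.742 → step 20: x=-0.351, v=-0.662, θ=0.049, ω=0.334
apply F[20]=+4.555 → step 21: x=-0.363, v=-0.607, θ=0.055, ω=0.281
apply F[21]=+4.356 → step 22: x=-0.375, v=-0.557, θ=0.060, ω=0.234
max |θ| = 0.226 ≤ 0.319 over all 23 states.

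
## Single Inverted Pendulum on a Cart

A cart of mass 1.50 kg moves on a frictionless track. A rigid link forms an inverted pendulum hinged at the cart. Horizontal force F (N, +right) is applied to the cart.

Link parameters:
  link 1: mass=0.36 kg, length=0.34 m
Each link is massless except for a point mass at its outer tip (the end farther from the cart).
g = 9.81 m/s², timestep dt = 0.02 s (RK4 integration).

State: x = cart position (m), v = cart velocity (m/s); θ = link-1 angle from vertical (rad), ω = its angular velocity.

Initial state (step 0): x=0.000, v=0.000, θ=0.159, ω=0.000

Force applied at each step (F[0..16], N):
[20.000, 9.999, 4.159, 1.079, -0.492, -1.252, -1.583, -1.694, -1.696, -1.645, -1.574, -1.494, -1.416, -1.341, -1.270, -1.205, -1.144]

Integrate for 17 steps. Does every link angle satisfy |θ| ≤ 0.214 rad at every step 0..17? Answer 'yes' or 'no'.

Answer: yes

Derivation:
apply F[0]=+20.000 → step 1: x=0.003, v=0.258, θ=0.152, ω=-0.659
apply F[1]=+9.999 → step 2: x=0.009, v=0.384, θ=0.136, ω=-0.943
apply F[2]=+4.159 → step 3: x=0.017, v=0.434, θ=0.117, ω=-1.015
apply F[3]=+1.079 → step 4: x=0.026, v=0.443, θ=0.097, ω=-0.981
apply F[4]=-0.492 → step 5: x=0.035, v=0.433, θ=0.078, ω=-0.900
apply F[5]=-1.252 → step 6: x=0.043, v=0.413, θ=0.061, ω=-0.801
apply F[6]=-1.583 → step 7: x=0.051, v=0.389, θ=0.046, ω=-0.701
apply F[7]=-1.694 → step 8: x=0.059, v=0.365, θ=0.033, ω=-0.607
apply F[8]=-1.696 → step 9: x=0.066, v=0.341, θ=0.022, ω=-0.521
apply F[9]=-1.645 → step 10: x=0.072, v=0.318, θ=0.012, ω=-0.444
apply F[10]=-1.574 → step 11: x=0.079, v=0.297, θ=0.004, ω=-0.377
apply F[11]=-1.494 → step 12: x=0.084, v=0.277, θ=-0.003, ω=-0.318
apply F[12]=-1.416 → step 13: x=0.090, v=0.258, θ=-0.009, ω=-0.267
apply F[13]=-1.341 → step 14: x=0.095, v=0.241, θ=-0.014, ω=-0.222
apply F[14]=-1.270 → step 15: x=0.099, v=0.225, θ=-0.018, ω=-0.184
apply F[15]=-1.205 → step 16: x=0.104, v=0.210, θ=-0.021, ω=-0.151
apply F[16]=-1.144 → step 17: x=0.108, v=0.195, θ=-0.024, ω=-0.122
Max |angle| over trajectory = 0.159 rad; bound = 0.214 → within bound.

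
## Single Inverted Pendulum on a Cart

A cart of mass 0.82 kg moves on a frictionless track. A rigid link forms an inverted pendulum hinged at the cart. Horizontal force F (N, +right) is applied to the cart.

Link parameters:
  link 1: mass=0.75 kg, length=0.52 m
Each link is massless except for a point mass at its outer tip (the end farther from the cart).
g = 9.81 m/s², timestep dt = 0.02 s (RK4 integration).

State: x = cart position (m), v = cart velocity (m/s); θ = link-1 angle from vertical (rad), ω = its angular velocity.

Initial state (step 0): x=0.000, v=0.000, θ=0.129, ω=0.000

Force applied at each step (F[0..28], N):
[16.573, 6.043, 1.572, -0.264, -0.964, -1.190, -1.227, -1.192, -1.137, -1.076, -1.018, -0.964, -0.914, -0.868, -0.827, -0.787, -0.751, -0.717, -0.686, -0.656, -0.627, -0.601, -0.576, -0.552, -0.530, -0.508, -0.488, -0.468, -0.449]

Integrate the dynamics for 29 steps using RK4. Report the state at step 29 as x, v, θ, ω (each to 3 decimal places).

Answer: x=0.136, v=0.048, θ=-0.024, ω=0.020

Derivation:
apply F[0]=+16.573 → step 1: x=0.004, v=0.376, θ=0.122, ω=-0.670
apply F[1]=+6.043 → step 2: x=0.013, v=0.502, θ=0.107, ω=-0.868
apply F[2]=+1.572 → step 3: x=0.023, v=0.524, θ=0.090, ω=-0.872
apply F[3]=-0.264 → step 4: x=0.033, v=0.504, θ=0.073, ω=-0.802
apply F[4]=-0.964 → step 5: x=0.043, v=0.469, θ=0.058, ω=-0.711
apply F[5]=-1.190 → step 6: x=0.052, v=0.431, θ=0.044, ω=-0.619
apply F[6]=-1.227 → step 7: x=0.060, v=0.394, θ=0.033, ω=-0.534
apply F[7]=-1.192 → step 8: x=0.068, v=0.360, θ=0.023, ω=-0.458
apply F[8]=-1.137 → step 9: x=0.074, v=0.329, θ=0.015, ω=-0.392
apply F[9]=-1.076 → step 10: x=0.081, v=0.301, θ=0.007, ω=-0.334
apply F[10]=-1.018 → step 11: x=0.087, v=0.276, θ=0.001, ω=-0.283
apply F[11]=-0.964 → step 12: x=0.092, v=0.252, θ=-0.004, ω=-0.239
apply F[12]=-0.914 → step 13: x=0.097, v=0.231, θ=-0.008, ω=-0.200
apply F[13]=-0.868 → step 14: x=0.101, v=0.212, θ=-0.012, ω=-0.167
apply F[14]=-0.827 → step 15: x=0.105, v=0.194, θ=-0.015, ω=-0.138
apply F[15]=-0.787 → step 16: x=0.109, v=0.178, θ=-0.018, ω=-0.113
apply F[16]=-0.751 → step 17: x=0.112, v=0.163, θ=-0.020, ω=-0.092
apply F[17]=-0.717 → step 18: x=0.115, v=0.149, θ=-0.021, ω=-0.073
apply F[18]=-0.686 → step 19: x=0.118, v=0.136, θ=-0.023, ω=-0.057
apply F[19]=-0.656 → step 20: x=0.121, v=0.125, θ=-0.024, ω=-0.043
apply F[20]=-0.627 → step 21: x=0.123, v=0.114, θ=-0.024, ω=-0.031
apply F[21]=-0.601 → step 22: x=0.125, v=0.103, θ=-0.025, ω=-0.020
apply F[22]=-0.576 → step 23: x=0.127, v=0.094, θ=-0.025, ω=-0.012
apply F[23]=-0.552 → step 24: x=0.129, v=0.085, θ=-0.025, ω=-0.004
apply F[24]=-0.530 → step 25: x=0.131, v=0.077, θ=-0.025, ω=0.002
apply F[25]=-0.508 → step 26: x=0.132, v=0.069, θ=-0.025, ω=0.008
apply F[26]=-0.488 → step 27: x=0.134, v=0.061, θ=-0.025, ω=0.013
apply F[27]=-0.468 → step 28: x=0.135, v=0.055, θ=-0.025, ω=0.016
apply F[28]=-0.449 → step 29: x=0.136, v=0.048, θ=-0.024, ω=0.020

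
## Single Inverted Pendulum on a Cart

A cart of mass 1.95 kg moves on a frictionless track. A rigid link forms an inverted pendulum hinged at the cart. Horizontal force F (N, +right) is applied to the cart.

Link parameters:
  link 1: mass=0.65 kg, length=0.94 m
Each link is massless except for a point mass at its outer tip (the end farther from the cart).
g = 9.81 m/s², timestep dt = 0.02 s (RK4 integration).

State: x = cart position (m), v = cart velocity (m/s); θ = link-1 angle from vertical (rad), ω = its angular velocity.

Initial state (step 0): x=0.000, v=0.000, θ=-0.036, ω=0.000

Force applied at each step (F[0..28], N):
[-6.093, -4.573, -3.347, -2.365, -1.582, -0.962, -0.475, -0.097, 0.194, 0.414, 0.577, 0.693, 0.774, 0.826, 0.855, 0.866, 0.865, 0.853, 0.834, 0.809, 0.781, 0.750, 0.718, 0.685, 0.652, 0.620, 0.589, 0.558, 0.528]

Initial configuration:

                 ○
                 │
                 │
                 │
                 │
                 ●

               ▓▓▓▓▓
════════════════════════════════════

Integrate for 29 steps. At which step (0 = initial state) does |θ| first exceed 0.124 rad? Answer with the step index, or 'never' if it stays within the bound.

Answer: never

Derivation:
apply F[0]=-6.093 → step 1: x=-0.001, v=-0.060, θ=-0.035, ω=0.056
apply F[1]=-4.573 → step 2: x=-0.002, v=-0.105, θ=-0.034, ω=0.097
apply F[2]=-3.347 → step 3: x=-0.005, v=-0.137, θ=-0.032, ω=0.124
apply F[3]=-2.365 → step 4: x=-0.008, v=-0.159, θ=-0.029, ω=0.141
apply F[4]=-1.582 → step 5: x=-0.011, v=-0.174, θ=-0.026, ω=0.151
apply F[5]=-0.962 → step 6: x=-0.015, v=-0.182, θ=-0.023, ω=0.155
apply F[6]=-0.475 → step 7: x=-0.018, v=-0.185, θ=-0.020, ω=0.154
apply F[7]=-0.097 → step 8: x=-0.022, v=-0.185, θ=-0.017, ω=0.150
apply F[8]=+0.194 → step 9: x=-0.026, v=-0.182, θ=-0.014, ω=0.143
apply F[9]=+0.414 → step 10: x=-0.029, v=-0.177, θ=-0.011, ω=0.135
apply F[10]=+0.577 → step 11: x=-0.033, v=-0.170, θ=-0.009, ω=0.126
apply F[11]=+0.693 → step 12: x=-0.036, v=-0.163, θ=-0.006, ω=0.117
apply F[12]=+0.774 → step 13: x=-0.039, v=-0.155, θ=-0.004, ω=0.107
apply F[13]=+0.826 → step 14: x=-0.042, v=-0.146, θ=-0.002, ω=0.097
apply F[14]=+0.855 → step 15: x=-0.045, v=-0.137, θ=-0.000, ω=0.087
apply F[15]=+0.866 → step 16: x=-0.048, v=-0.128, θ=0.002, ω=0.078
apply F[16]=+0.865 → step 17: x=-0.050, v=-0.120, θ=0.003, ω=0.069
apply F[17]=+0.853 → step 18: x=-0.052, v=-0.111, θ=0.004, ω=0.061
apply F[18]=+0.834 → step 19: x=-0.055, v=-0.103, θ=0.005, ω=0.053
apply F[19]=+0.809 → step 20: x=-0.057, v=-0.095, θ=0.006, ω=0.046
apply F[20]=+0.781 → step 21: x=-0.058, v=-0.087, θ=0.007, ω=0.039
apply F[21]=+0.750 → step 22: x=-0.060, v=-0.080, θ=0.008, ω=0.033
apply F[22]=+0.718 → step 23: x=-0.062, v=-0.073, θ=0.009, ω=0.028
apply F[23]=+0.685 → step 24: x=-0.063, v=-0.067, θ=0.009, ω=0.023
apply F[24]=+0.652 → step 25: x=-0.064, v=-0.061, θ=0.010, ω=0.018
apply F[25]=+0.620 → step 26: x=-0.065, v=-0.055, θ=0.010, ω=0.014
apply F[26]=+0.589 → step 27: x=-0.066, v=-0.050, θ=0.010, ω=0.011
apply F[27]=+0.558 → step 28: x=-0.067, v=-0.045, θ=0.010, ω=0.007
apply F[28]=+0.528 → step 29: x=-0.068, v=-0.040, θ=0.010, ω=0.005
max |θ| = 0.036 ≤ 0.124 over all 30 states.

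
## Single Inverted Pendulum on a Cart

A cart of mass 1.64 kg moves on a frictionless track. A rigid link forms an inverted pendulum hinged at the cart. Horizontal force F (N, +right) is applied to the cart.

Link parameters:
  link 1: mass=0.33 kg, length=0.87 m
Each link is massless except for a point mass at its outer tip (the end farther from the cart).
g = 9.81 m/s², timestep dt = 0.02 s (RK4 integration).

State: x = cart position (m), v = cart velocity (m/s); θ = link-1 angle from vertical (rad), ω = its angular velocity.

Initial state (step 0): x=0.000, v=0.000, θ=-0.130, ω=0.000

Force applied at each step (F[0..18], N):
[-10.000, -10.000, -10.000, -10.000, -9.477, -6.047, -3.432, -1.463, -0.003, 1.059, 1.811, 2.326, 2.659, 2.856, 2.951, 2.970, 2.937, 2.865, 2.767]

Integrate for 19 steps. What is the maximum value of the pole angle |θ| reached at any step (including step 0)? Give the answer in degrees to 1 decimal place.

apply F[0]=-10.000 → step 1: x=-0.001, v=-0.116, θ=-0.129, ω=0.104
apply F[1]=-10.000 → step 2: x=-0.005, v=-0.233, θ=-0.126, ω=0.208
apply F[2]=-10.000 → step 3: x=-0.010, v=-0.350, θ=-0.121, ω=0.313
apply F[3]=-10.000 → step 4: x=-0.019, v=-0.467, θ=-0.113, ω=0.421
apply F[4]=-9.477 → step 5: x=-0.029, v=-0.578, θ=-0.104, ω=0.523
apply F[5]=-6.047 → step 6: x=-0.041, v=-0.648, θ=-0.093, ω=0.581
apply F[6]=-3.432 → step 7: x=-0.055, v=-0.686, θ=-0.081, ω=0.605
apply F[7]=-1.463 → step 8: x=-0.069, v=-0.701, θ=-0.069, ω=0.606
apply F[8]=-0.003 → step 9: x=-0.083, v=-0.699, θ=-0.057, ω=0.589
apply F[9]=+1.059 → step 10: x=-0.096, v=-0.684, θ=-0.045, ω=0.560
apply F[10]=+1.811 → step 11: x=-0.110, v=-0.661, θ=-0.035, ω=0.524
apply F[11]=+2.326 → step 12: x=-0.123, v=-0.631, θ=-0.025, ω=0.484
apply F[12]=+2.659 → step 13: x=-0.135, v=-0.598, θ=-0.015, ω=0.441
apply F[13]=+2.856 → step 14: x=-0.147, v=-0.563, θ=-0.007, ω=0.398
apply F[14]=+2.951 → step 15: x=-0.158, v=-0.527, θ=0.001, ω=0.356
apply F[15]=+2.970 → step 16: x=-0.168, v=-0.490, θ=0.007, ω=0.315
apply F[16]=+2.937 → step 17: x=-0.177, v=-0.455, θ=0.013, ω=0.277
apply F[17]=+2.865 → step 18: x=-0.186, v=-0.421, θ=0.018, ω=0.241
apply F[18]=+2.767 → step 19: x=-0.194, v=-0.388, θ=0.023, ω=0.208
Max |angle| over trajectory = 0.130 rad = 7.4°.

Answer: 7.4°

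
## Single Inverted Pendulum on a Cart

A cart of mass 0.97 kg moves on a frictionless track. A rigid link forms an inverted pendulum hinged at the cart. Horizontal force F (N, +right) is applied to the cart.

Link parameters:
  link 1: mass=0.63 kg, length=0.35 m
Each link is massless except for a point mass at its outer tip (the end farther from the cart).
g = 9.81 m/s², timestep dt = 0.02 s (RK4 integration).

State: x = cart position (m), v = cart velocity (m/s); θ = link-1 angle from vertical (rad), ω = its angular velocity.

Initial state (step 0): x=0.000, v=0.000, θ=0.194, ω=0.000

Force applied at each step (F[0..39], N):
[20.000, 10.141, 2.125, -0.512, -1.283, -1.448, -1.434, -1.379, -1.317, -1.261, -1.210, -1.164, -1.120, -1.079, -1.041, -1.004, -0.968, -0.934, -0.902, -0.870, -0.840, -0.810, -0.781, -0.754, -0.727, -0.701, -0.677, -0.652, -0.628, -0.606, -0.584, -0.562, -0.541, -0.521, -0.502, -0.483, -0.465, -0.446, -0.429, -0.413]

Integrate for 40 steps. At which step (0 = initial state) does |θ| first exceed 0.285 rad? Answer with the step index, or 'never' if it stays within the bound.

Answer: never

Derivation:
apply F[0]=+20.000 → step 1: x=0.004, v=0.380, θ=0.184, ω=-0.960
apply F[1]=+10.141 → step 2: x=0.013, v=0.565, θ=0.161, ω=-1.383
apply F[2]=+2.125 → step 3: x=0.025, v=0.591, θ=0.133, ω=-1.375
apply F[3]=-0.512 → step 4: x=0.036, v=0.567, θ=0.107, ω=-1.238
apply F[4]=-1.283 → step 5: x=0.047, v=0.529, θ=0.084, ω=-1.078
apply F[5]=-1.448 → step 6: x=0.058, v=0.490, θ=0.064, ω=-0.926
apply F[6]=-1.434 → step 7: x=0.067, v=0.454, θ=0.047, ω=-0.791
apply F[7]=-1.379 → step 8: x=0.076, v=0.420, θ=0.033, ω=-0.673
apply F[8]=-1.317 → step 9: x=0.084, v=0.390, θ=0.020, ω=-0.572
apply F[9]=-1.261 → step 10: x=0.091, v=0.362, θ=0.010, ω=-0.484
apply F[10]=-1.210 → step 11: x=0.098, v=0.337, θ=0.001, ω=-0.408
apply F[11]=-1.164 → step 12: x=0.105, v=0.313, θ=-0.007, ω=-0.343
apply F[12]=-1.120 → step 13: x=0.111, v=0.291, θ=-0.013, ω=-0.286
apply F[13]=-1.079 → step 14: x=0.116, v=0.271, θ=-0.018, ω=-0.237
apply F[14]=-1.041 → step 15: x=0.122, v=0.252, θ=-0.023, ω=-0.195
apply F[15]=-1.004 → step 16: x=0.127, v=0.235, θ=-0.026, ω=-0.159
apply F[16]=-0.968 → step 17: x=0.131, v=0.218, θ=-0.029, ω=-0.127
apply F[17]=-0.934 → step 18: x=0.135, v=0.203, θ=-0.031, ω=-0.100
apply F[18]=-0.902 → step 19: x=0.139, v=0.188, θ=-0.033, ω=-0.077
apply F[19]=-0.870 → step 20: x=0.143, v=0.175, θ=-0.034, ω=-0.057
apply F[20]=-0.840 → step 21: x=0.146, v=0.162, θ=-0.035, ω=-0.040
apply F[21]=-0.810 → step 22: x=0.149, v=0.150, θ=-0.036, ω=-0.025
apply F[22]=-0.781 → step 23: x=0.152, v=0.138, θ=-0.036, ω=-0.013
apply F[23]=-0.754 → step 24: x=0.155, v=0.127, θ=-0.037, ω=-0.002
apply F[24]=-0.727 → step 25: x=0.157, v=0.117, θ=-0.037, ω=0.007
apply F[25]=-0.701 → step 26: x=0.159, v=0.107, θ=-0.036, ω=0.014
apply F[26]=-0.677 → step 27: x=0.162, v=0.098, θ=-0.036, ω=0.021
apply F[27]=-0.652 → step 28: x=0.163, v=0.089, θ=-0.036, ω=0.026
apply F[28]=-0.628 → step 29: x=0.165, v=0.080, θ=-0.035, ω=0.030
apply F[29]=-0.606 → step 30: x=0.167, v=0.072, θ=-0.034, ω=0.034
apply F[30]=-0.584 → step 31: x=0.168, v=0.065, θ=-0.034, ω=0.037
apply F[31]=-0.562 → step 32: x=0.169, v=0.057, θ=-0.033, ω=0.039
apply F[32]=-0.541 → step 33: x=0.170, v=0.050, θ=-0.032, ω=0.041
apply F[33]=-0.521 → step 34: x=0.171, v=0.044, θ=-0.031, ω=0.042
apply F[34]=-0.502 → step 35: x=0.172, v=0.037, θ=-0.030, ω=0.043
apply F[35]=-0.483 → step 36: x=0.173, v=0.031, θ=-0.030, ω=0.044
apply F[36]=-0.465 → step 37: x=0.173, v=0.025, θ=-0.029, ω=0.044
apply F[37]=-0.446 → step 38: x=0.174, v=0.020, θ=-0.028, ω=0.045
apply F[38]=-0.429 → step 39: x=0.174, v=0.014, θ=-0.027, ω=0.045
apply F[39]=-0.413 → step 40: x=0.174, v=0.009, θ=-0.026, ω=0.044
max |θ| = 0.194 ≤ 0.285 over all 41 states.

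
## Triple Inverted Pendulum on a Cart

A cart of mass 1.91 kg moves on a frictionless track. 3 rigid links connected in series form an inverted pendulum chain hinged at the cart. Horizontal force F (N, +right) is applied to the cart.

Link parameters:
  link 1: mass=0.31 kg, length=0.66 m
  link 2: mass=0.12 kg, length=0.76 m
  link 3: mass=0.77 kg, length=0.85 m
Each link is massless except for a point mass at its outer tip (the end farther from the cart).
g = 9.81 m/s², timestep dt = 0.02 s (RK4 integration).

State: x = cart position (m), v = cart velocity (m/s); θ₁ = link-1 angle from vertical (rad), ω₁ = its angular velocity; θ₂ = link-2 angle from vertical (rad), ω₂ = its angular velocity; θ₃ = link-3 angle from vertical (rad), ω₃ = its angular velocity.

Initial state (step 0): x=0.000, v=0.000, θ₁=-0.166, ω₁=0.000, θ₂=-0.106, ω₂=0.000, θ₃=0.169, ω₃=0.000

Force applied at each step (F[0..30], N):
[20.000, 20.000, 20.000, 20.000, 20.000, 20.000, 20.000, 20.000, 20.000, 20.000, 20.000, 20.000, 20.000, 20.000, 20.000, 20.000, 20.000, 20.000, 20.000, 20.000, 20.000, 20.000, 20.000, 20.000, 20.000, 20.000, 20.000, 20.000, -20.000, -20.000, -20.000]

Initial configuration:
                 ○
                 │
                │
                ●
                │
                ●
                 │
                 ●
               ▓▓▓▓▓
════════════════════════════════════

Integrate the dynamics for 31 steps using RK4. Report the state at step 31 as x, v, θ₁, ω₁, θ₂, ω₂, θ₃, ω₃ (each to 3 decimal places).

Answer: x=1.686, v=3.815, θ₁=-2.597, ω₁=-2.740, θ₂=-1.196, ω₂=-2.127, θ₃=-0.925, ω₃=-8.107

Derivation:
apply F[0]=+20.000 → step 1: x=0.002, v=0.222, θ₁=-0.170, ω₁=-0.408, θ₂=-0.108, ω₂=-0.195, θ₃=0.171, ω₃=0.248
apply F[1]=+20.000 → step 2: x=0.009, v=0.443, θ₁=-0.182, ω₁=-0.818, θ₂=-0.114, ω₂=-0.376, θ₃=0.179, ω₃=0.483
apply F[2]=+20.000 → step 3: x=0.020, v=0.664, θ₁=-0.203, ω₁=-1.229, θ₂=-0.123, ω₂=-0.532, θ₃=0.191, ω₃=0.693
apply F[3]=+20.000 → step 4: x=0.035, v=0.884, θ₁=-0.231, ω₁=-1.640, θ₂=-0.135, ω₂=-0.651, θ₃=0.206, ω₃=0.864
apply F[4]=+20.000 → step 5: x=0.055, v=1.101, θ₁=-0.268, ω₁=-2.052, θ₂=-0.149, ω₂=-0.726, θ₃=0.225, ω₃=0.984
apply F[5]=+20.000 → step 6: x=0.079, v=1.316, θ₁=-0.314, ω₁=-2.459, θ₂=-0.163, ω₂=-0.753, θ₃=0.245, ω₃=1.045
apply F[6]=+20.000 → step 7: x=0.108, v=1.526, θ₁=-0.367, ω₁=-2.857, θ₂=-0.178, ω₂=-0.738, θ₃=0.266, ω₃=1.041
apply F[7]=+20.000 → step 8: x=0.140, v=1.731, θ₁=-0.428, ω₁=-3.242, θ₂=-0.193, ω₂=-0.690, θ₃=0.286, ω₃=0.973
apply F[8]=+20.000 → step 9: x=0.177, v=1.929, θ₁=-0.496, ω₁=-3.608, θ₂=-0.206, ω₂=-0.625, θ₃=0.305, ω₃=0.844
apply F[9]=+20.000 → step 10: x=0.218, v=2.119, θ₁=-0.572, ω₁=-3.949, θ₂=-0.218, ω₂=-0.561, θ₃=0.320, ω₃=0.658
apply F[10]=+20.000 → step 11: x=0.262, v=2.301, θ₁=-0.654, ω₁=-4.260, θ₂=-0.228, ω₂=-0.517, θ₃=0.331, ω₃=0.425
apply F[11]=+20.000 → step 12: x=0.310, v=2.472, θ₁=-0.742, ω₁=-4.538, θ₂=-0.239, ω₂=-0.510, θ₃=0.337, ω₃=0.155
apply F[12]=+20.000 → step 13: x=0.361, v=2.634, θ₁=-0.835, ω₁=-4.782, θ₂=-0.249, ω₂=-0.553, θ₃=0.337, ω₃=-0.141
apply F[13]=+20.000 → step 14: x=0.415, v=2.786, θ₁=-0.933, ω₁=-4.993, θ₂=-0.261, ω₂=-0.656, θ₃=0.331, ω₃=-0.454
apply F[14]=+20.000 → step 15: x=0.472, v=2.928, θ₁=-1.035, ω₁=-5.173, θ₂=-0.276, ω₂=-0.821, θ₃=0.319, ω₃=-0.773
apply F[15]=+20.000 → step 16: x=0.532, v=3.063, θ₁=-1.140, ω₁=-5.325, θ₂=-0.294, ω₂=-1.048, θ₃=0.300, ω₃=-1.095
apply F[16]=+20.000 → step 17: x=0.594, v=3.189, θ₁=-1.248, ω₁=-5.450, θ₂=-0.318, ω₂=-1.333, θ₃=0.275, ω₃=-1.416
apply F[17]=+20.000 → step 18: x=0.659, v=3.310, θ₁=-1.358, ω₁=-5.549, θ₂=-0.348, ω₂=-1.668, θ₃=0.243, ω₃=-1.737
apply F[18]=+20.000 → step 19: x=0.727, v=3.425, θ₁=-1.469, ω₁=-5.618, θ₂=-0.385, ω₂=-2.041, θ₃=0.205, ω₃=-2.061
apply F[19]=+20.000 → step 20: x=0.796, v=3.535, θ₁=-1.582, ω₁=-5.654, θ₂=-0.430, ω₂=-2.438, θ₃=0.161, ω₃=-2.395
apply F[20]=+20.000 → step 21: x=0.868, v=3.644, θ₁=-1.695, ω₁=-5.650, θ₂=-0.483, ω₂=-2.843, θ₃=0.109, ω₃=-2.744
apply F[21]=+20.000 → step 22: x=0.942, v=3.753, θ₁=-1.808, ω₁=-5.596, θ₂=-0.544, ω₂=-3.236, θ₃=0.051, ω₃=-3.119
apply F[22]=+20.000 → step 23: x=1.018, v=3.864, θ₁=-1.919, ω₁=-5.485, θ₂=-0.612, ω₂=-3.592, θ₃=-0.016, ω₃=-3.527
apply F[23]=+20.000 → step 24: x=1.097, v=3.979, θ₁=-2.027, ω₁=-5.305, θ₂=-0.687, ω₂=-3.887, θ₃=-0.090, ω₃=-3.974
apply F[24]=+20.000 → step 25: x=1.177, v=4.100, θ₁=-2.130, ω₁=-5.046, θ₂=-0.767, ω₂=-4.093, θ₃=-0.175, ω₃=-4.468
apply F[25]=+20.000 → step 26: x=1.261, v=4.230, θ₁=-2.228, ω₁=-4.698, θ₂=-0.850, ω₂=-4.186, θ₃=-0.270, ω₃=-5.010
apply F[26]=+20.000 → step 27: x=1.347, v=4.370, θ₁=-2.318, ω₁=-4.253, θ₂=-0.933, ω₂=-4.143, θ₃=-0.376, ω₃=-5.600
apply F[27]=+20.000 → step 28: x=1.436, v=4.518, θ₁=-2.397, ω₁=-3.696, θ₂=-1.015, ω₂=-3.951, θ₃=-0.494, ω₃=-6.237
apply F[28]=-20.000 → step 29: x=1.524, v=4.283, θ₁=-2.470, ω₁=-3.512, θ₂=-1.088, ω₂=-3.347, θ₃=-0.625, ω₃=-6.864
apply F[29]=-20.000 → step 30: x=1.607, v=4.048, θ₁=-2.537, ω₁=-3.213, θ₂=-1.148, ω₂=-2.716, θ₃=-0.768, ω₃=-7.500
apply F[30]=-20.000 → step 31: x=1.686, v=3.815, θ₁=-2.597, ω₁=-2.740, θ₂=-1.196, ω₂=-2.127, θ₃=-0.925, ω₃=-8.107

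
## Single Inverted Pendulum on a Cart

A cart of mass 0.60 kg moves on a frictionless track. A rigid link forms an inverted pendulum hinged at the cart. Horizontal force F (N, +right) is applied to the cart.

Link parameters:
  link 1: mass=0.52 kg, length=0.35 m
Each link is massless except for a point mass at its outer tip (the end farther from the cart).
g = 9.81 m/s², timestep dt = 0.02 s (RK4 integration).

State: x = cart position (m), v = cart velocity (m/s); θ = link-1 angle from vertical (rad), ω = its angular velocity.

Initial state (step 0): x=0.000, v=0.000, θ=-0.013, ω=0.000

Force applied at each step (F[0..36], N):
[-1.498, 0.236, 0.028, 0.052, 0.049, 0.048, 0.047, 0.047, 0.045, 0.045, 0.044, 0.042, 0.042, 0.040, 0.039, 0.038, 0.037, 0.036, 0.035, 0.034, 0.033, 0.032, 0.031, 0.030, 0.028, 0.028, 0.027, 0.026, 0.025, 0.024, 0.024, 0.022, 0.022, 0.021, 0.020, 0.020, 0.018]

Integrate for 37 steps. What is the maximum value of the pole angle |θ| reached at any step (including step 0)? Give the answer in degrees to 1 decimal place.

Answer: 0.7°

Derivation:
apply F[0]=-1.498 → step 1: x=-0.000, v=-0.048, θ=-0.012, ω=0.129
apply F[1]=+0.236 → step 2: x=-0.001, v=-0.038, θ=-0.009, ω=0.096
apply F[2]=+0.028 → step 3: x=-0.002, v=-0.036, θ=-0.008, ω=0.084
apply F[3]=+0.052 → step 4: x=-0.003, v=-0.033, θ=-0.006, ω=0.072
apply F[4]=+0.049 → step 5: x=-0.003, v=-0.030, θ=-0.005, ω=0.062
apply F[5]=+0.048 → step 6: x=-0.004, v=-0.028, θ=-0.004, ω=0.053
apply F[6]=+0.047 → step 7: x=-0.005, v=-0.026, θ=-0.003, ω=0.045
apply F[7]=+0.047 → step 8: x=-0.005, v=-0.024, θ=-0.002, ω=0.039
apply F[8]=+0.045 → step 9: x=-0.005, v=-0.022, θ=-0.001, ω=0.033
apply F[9]=+0.045 → step 10: x=-0.006, v=-0.021, θ=-0.000, ω=0.028
apply F[10]=+0.044 → step 11: x=-0.006, v=-0.019, θ=0.000, ω=0.023
apply F[11]=+0.042 → step 12: x=-0.007, v=-0.018, θ=0.000, ω=0.020
apply F[12]=+0.042 → step 13: x=-0.007, v=-0.016, θ=0.001, ω=0.016
apply F[13]=+0.040 → step 14: x=-0.007, v=-0.015, θ=0.001, ω=0.013
apply F[14]=+0.039 → step 15: x=-0.008, v=-0.014, θ=0.001, ω=0.011
apply F[15]=+0.038 → step 16: x=-0.008, v=-0.013, θ=0.002, ω=0.009
apply F[16]=+0.037 → step 17: x=-0.008, v=-0.012, θ=0.002, ω=0.007
apply F[17]=+0.036 → step 18: x=-0.008, v=-0.011, θ=0.002, ω=0.006
apply F[18]=+0.035 → step 19: x=-0.009, v=-0.010, θ=0.002, ω=0.004
apply F[19]=+0.034 → step 20: x=-0.009, v=-0.010, θ=0.002, ω=0.003
apply F[20]=+0.033 → step 21: x=-0.009, v=-0.009, θ=0.002, ω=0.002
apply F[21]=+0.032 → step 22: x=-0.009, v=-0.008, θ=0.002, ω=0.001
apply F[22]=+0.031 → step 23: x=-0.009, v=-0.008, θ=0.002, ω=0.001
apply F[23]=+0.030 → step 24: x=-0.009, v=-0.007, θ=0.002, ω=-0.000
apply F[24]=+0.028 → step 25: x=-0.010, v=-0.006, θ=0.002, ω=-0.000
apply F[25]=+0.028 → step 26: x=-0.010, v=-0.006, θ=0.002, ω=-0.001
apply F[26]=+0.027 → step 27: x=-0.010, v=-0.005, θ=0.002, ω=-0.001
apply F[27]=+0.026 → step 28: x=-0.010, v=-0.005, θ=0.002, ω=-0.002
apply F[28]=+0.025 → step 29: x=-0.010, v=-0.004, θ=0.002, ω=-0.002
apply F[29]=+0.024 → step 30: x=-0.010, v=-0.004, θ=0.002, ω=-0.002
apply F[30]=+0.024 → step 31: x=-0.010, v=-0.003, θ=0.002, ω=-0.002
apply F[31]=+0.022 → step 32: x=-0.010, v=-0.003, θ=0.002, ω=-0.002
apply F[32]=+0.022 → step 33: x=-0.010, v=-0.002, θ=0.002, ω=-0.002
apply F[33]=+0.021 → step 34: x=-0.010, v=-0.002, θ=0.002, ω=-0.003
apply F[34]=+0.020 → step 35: x=-0.010, v=-0.002, θ=0.002, ω=-0.003
apply F[35]=+0.020 → step 36: x=-0.010, v=-0.001, θ=0.002, ω=-0.003
apply F[36]=+0.018 → step 37: x=-0.010, v=-0.001, θ=0.002, ω=-0.003
Max |angle| over trajectory = 0.013 rad = 0.7°.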